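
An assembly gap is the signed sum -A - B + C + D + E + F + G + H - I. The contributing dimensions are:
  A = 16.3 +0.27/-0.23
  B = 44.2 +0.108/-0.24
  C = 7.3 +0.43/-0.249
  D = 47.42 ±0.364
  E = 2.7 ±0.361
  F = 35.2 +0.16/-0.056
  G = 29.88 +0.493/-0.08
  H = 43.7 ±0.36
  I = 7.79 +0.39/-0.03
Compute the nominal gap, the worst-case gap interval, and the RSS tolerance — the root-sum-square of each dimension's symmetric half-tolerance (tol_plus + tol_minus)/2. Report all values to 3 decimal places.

Stack each dimension's contribution:
  -A: nom -16.300 → Σnom=-16.300; wc +0.230/-0.270 → slack +0.230/-0.270; half-tol=0.250, Σhalf²=0.062500
  -B: nom -44.200 → Σnom=-60.500; wc +0.240/-0.108 → slack +0.470/-0.378; half-tol=0.174, Σhalf²=0.092776
  +C: nom +7.300 → Σnom=-53.200; wc +0.430/-0.249 → slack +0.900/-0.627; half-tol=0.340, Σhalf²=0.208036
  +D: nom +47.420 → Σnom=-5.780; wc +0.364/-0.364 → slack +1.264/-0.991; half-tol=0.364, Σhalf²=0.340532
  +E: nom +2.700 → Σnom=-3.080; wc +0.361/-0.361 → slack +1.625/-1.352; half-tol=0.361, Σhalf²=0.470853
  +F: nom +35.200 → Σnom=32.120; wc +0.160/-0.056 → slack +1.785/-1.408; half-tol=0.108, Σhalf²=0.482517
  +G: nom +29.880 → Σnom=62.000; wc +0.493/-0.080 → slack +2.278/-1.488; half-tol=0.286, Σhalf²=0.564600
  +H: nom +43.700 → Σnom=105.700; wc +0.360/-0.360 → slack +2.638/-1.848; half-tol=0.360, Σhalf²=0.694200
  -I: nom -7.790 → Σnom=97.910; wc +0.030/-0.390 → slack +2.668/-2.238; half-tol=0.210, Σhalf²=0.738300
Nominal = 97.910. Worst-case = [97.910 - 2.238, 97.910 + 2.668] = [95.672, 100.578]. RSS = √0.738300 = 0.859.

nominal=97.910 wc=[95.672,100.578] rss=0.859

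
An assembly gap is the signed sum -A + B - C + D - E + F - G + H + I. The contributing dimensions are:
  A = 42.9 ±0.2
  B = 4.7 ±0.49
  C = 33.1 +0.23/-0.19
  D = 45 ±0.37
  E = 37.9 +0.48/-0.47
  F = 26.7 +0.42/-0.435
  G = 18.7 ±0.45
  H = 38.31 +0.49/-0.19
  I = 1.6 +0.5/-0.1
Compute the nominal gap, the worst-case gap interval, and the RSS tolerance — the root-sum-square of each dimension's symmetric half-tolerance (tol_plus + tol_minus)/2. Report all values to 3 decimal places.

Stack each dimension's contribution:
  -A: nom -42.900 → Σnom=-42.900; wc +0.200/-0.200 → slack +0.200/-0.200; half-tol=0.200, Σhalf²=0.040000
  +B: nom +4.700 → Σnom=-38.200; wc +0.490/-0.490 → slack +0.690/-0.690; half-tol=0.490, Σhalf²=0.280100
  -C: nom -33.100 → Σnom=-71.300; wc +0.190/-0.230 → slack +0.880/-0.920; half-tol=0.210, Σhalf²=0.324200
  +D: nom +45.000 → Σnom=-26.300; wc +0.370/-0.370 → slack +1.250/-1.290; half-tol=0.370, Σhalf²=0.461100
  -E: nom -37.900 → Σnom=-64.200; wc +0.470/-0.480 → slack +1.720/-1.770; half-tol=0.475, Σhalf²=0.686725
  +F: nom +26.700 → Σnom=-37.500; wc +0.420/-0.435 → slack +2.140/-2.205; half-tol=0.427, Σhalf²=0.869481
  -G: nom -18.700 → Σnom=-56.200; wc +0.450/-0.450 → slack +2.590/-2.655; half-tol=0.450, Σhalf²=1.071981
  +H: nom +38.310 → Σnom=-17.890; wc +0.490/-0.190 → slack +3.080/-2.845; half-tol=0.340, Σhalf²=1.187581
  +I: nom +1.600 → Σnom=-16.290; wc +0.500/-0.100 → slack +3.580/-2.945; half-tol=0.300, Σhalf²=1.277581
Nominal = -16.290. Worst-case = [-16.290 - 2.945, -16.290 + 3.580] = [-19.235, -12.710]. RSS = √1.277581 = 1.130.

nominal=-16.290 wc=[-19.235,-12.710] rss=1.130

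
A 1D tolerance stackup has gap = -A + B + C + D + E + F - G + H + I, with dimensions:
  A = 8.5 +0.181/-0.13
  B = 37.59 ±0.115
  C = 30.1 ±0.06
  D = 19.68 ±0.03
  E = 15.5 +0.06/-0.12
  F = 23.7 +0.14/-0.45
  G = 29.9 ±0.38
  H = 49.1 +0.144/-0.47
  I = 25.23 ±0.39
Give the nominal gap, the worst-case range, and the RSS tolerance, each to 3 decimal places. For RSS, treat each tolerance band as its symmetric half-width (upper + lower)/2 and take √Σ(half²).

nominal=162.500 wc=[160.304,163.949] rss=0.726

Stack each dimension's contribution:
  -A: nom -8.500 → Σnom=-8.500; wc +0.130/-0.181 → slack +0.130/-0.181; half-tol=0.155, Σhalf²=0.024180
  +B: nom +37.590 → Σnom=29.090; wc +0.115/-0.115 → slack +0.245/-0.296; half-tol=0.115, Σhalf²=0.037405
  +C: nom +30.100 → Σnom=59.190; wc +0.060/-0.060 → slack +0.305/-0.356; half-tol=0.060, Σhalf²=0.041005
  +D: nom +19.680 → Σnom=78.870; wc +0.030/-0.030 → slack +0.335/-0.386; half-tol=0.030, Σhalf²=0.041905
  +E: nom +15.500 → Σnom=94.370; wc +0.060/-0.120 → slack +0.395/-0.506; half-tol=0.090, Σhalf²=0.050005
  +F: nom +23.700 → Σnom=118.070; wc +0.140/-0.450 → slack +0.535/-0.956; half-tol=0.295, Σhalf²=0.137030
  -G: nom -29.900 → Σnom=88.170; wc +0.380/-0.380 → slack +0.915/-1.336; half-tol=0.380, Σhalf²=0.281430
  +H: nom +49.100 → Σnom=137.270; wc +0.144/-0.470 → slack +1.059/-1.806; half-tol=0.307, Σhalf²=0.375679
  +I: nom +25.230 → Σnom=162.500; wc +0.390/-0.390 → slack +1.449/-2.196; half-tol=0.390, Σhalf²=0.527779
Nominal = 162.500. Worst-case = [162.500 - 2.196, 162.500 + 1.449] = [160.304, 163.949]. RSS = √0.527779 = 0.726.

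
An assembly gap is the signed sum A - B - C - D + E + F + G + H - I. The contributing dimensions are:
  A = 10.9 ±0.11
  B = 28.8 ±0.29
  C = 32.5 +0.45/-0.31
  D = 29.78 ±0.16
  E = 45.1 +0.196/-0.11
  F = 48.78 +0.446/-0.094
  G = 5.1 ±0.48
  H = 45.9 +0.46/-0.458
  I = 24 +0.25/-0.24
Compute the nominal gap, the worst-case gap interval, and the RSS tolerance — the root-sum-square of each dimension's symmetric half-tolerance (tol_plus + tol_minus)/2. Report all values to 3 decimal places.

nominal=40.700 wc=[38.298,43.392] rss=0.929

Stack each dimension's contribution:
  +A: nom +10.900 → Σnom=10.900; wc +0.110/-0.110 → slack +0.110/-0.110; half-tol=0.110, Σhalf²=0.012100
  -B: nom -28.800 → Σnom=-17.900; wc +0.290/-0.290 → slack +0.400/-0.400; half-tol=0.290, Σhalf²=0.096200
  -C: nom -32.500 → Σnom=-50.400; wc +0.310/-0.450 → slack +0.710/-0.850; half-tol=0.380, Σhalf²=0.240600
  -D: nom -29.780 → Σnom=-80.180; wc +0.160/-0.160 → slack +0.870/-1.010; half-tol=0.160, Σhalf²=0.266200
  +E: nom +45.100 → Σnom=-35.080; wc +0.196/-0.110 → slack +1.066/-1.120; half-tol=0.153, Σhalf²=0.289609
  +F: nom +48.780 → Σnom=13.700; wc +0.446/-0.094 → slack +1.512/-1.214; half-tol=0.270, Σhalf²=0.362509
  +G: nom +5.100 → Σnom=18.800; wc +0.480/-0.480 → slack +1.992/-1.694; half-tol=0.480, Σhalf²=0.592909
  +H: nom +45.900 → Σnom=64.700; wc +0.460/-0.458 → slack +2.452/-2.152; half-tol=0.459, Σhalf²=0.803590
  -I: nom -24.000 → Σnom=40.700; wc +0.240/-0.250 → slack +2.692/-2.402; half-tol=0.245, Σhalf²=0.863615
Nominal = 40.700. Worst-case = [40.700 - 2.402, 40.700 + 2.692] = [38.298, 43.392]. RSS = √0.863615 = 0.929.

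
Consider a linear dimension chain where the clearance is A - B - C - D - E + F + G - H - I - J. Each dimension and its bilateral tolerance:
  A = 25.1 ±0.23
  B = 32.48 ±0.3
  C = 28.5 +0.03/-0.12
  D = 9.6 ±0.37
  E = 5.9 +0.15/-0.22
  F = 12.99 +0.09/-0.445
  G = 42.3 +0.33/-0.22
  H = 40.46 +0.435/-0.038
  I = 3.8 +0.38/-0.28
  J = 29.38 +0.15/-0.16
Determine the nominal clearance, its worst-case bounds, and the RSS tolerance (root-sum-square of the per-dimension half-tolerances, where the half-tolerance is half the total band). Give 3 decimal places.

nominal=-69.730 wc=[-72.440,-67.592] rss=0.810

Stack each dimension's contribution:
  +A: nom +25.100 → Σnom=25.100; wc +0.230/-0.230 → slack +0.230/-0.230; half-tol=0.230, Σhalf²=0.052900
  -B: nom -32.480 → Σnom=-7.380; wc +0.300/-0.300 → slack +0.530/-0.530; half-tol=0.300, Σhalf²=0.142900
  -C: nom -28.500 → Σnom=-35.880; wc +0.120/-0.030 → slack +0.650/-0.560; half-tol=0.075, Σhalf²=0.148525
  -D: nom -9.600 → Σnom=-45.480; wc +0.370/-0.370 → slack +1.020/-0.930; half-tol=0.370, Σhalf²=0.285425
  -E: nom -5.900 → Σnom=-51.380; wc +0.220/-0.150 → slack +1.240/-1.080; half-tol=0.185, Σhalf²=0.319650
  +F: nom +12.990 → Σnom=-38.390; wc +0.090/-0.445 → slack +1.330/-1.525; half-tol=0.268, Σhalf²=0.391206
  +G: nom +42.300 → Σnom=3.910; wc +0.330/-0.220 → slack +1.660/-1.745; half-tol=0.275, Σhalf²=0.466831
  -H: nom -40.460 → Σnom=-36.550; wc +0.038/-0.435 → slack +1.698/-2.180; half-tol=0.236, Σhalf²=0.522763
  -I: nom -3.800 → Σnom=-40.350; wc +0.280/-0.380 → slack +1.978/-2.560; half-tol=0.330, Σhalf²=0.631663
  -J: nom -29.380 → Σnom=-69.730; wc +0.160/-0.150 → slack +2.138/-2.710; half-tol=0.155, Σhalf²=0.655688
Nominal = -69.730. Worst-case = [-69.730 - 2.710, -69.730 + 2.138] = [-72.440, -67.592]. RSS = √0.655688 = 0.810.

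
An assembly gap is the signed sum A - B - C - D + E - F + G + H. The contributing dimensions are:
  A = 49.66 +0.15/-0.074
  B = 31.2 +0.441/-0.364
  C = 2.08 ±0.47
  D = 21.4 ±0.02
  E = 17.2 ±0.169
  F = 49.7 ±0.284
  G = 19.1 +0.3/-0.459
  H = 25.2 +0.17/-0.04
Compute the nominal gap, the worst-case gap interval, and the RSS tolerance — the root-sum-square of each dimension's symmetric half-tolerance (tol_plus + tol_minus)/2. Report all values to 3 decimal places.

Stack each dimension's contribution:
  +A: nom +49.660 → Σnom=49.660; wc +0.150/-0.074 → slack +0.150/-0.074; half-tol=0.112, Σhalf²=0.012544
  -B: nom -31.200 → Σnom=18.460; wc +0.364/-0.441 → slack +0.514/-0.515; half-tol=0.402, Σhalf²=0.174550
  -C: nom -2.080 → Σnom=16.380; wc +0.470/-0.470 → slack +0.984/-0.985; half-tol=0.470, Σhalf²=0.395450
  -D: nom -21.400 → Σnom=-5.020; wc +0.020/-0.020 → slack +1.004/-1.005; half-tol=0.020, Σhalf²=0.395850
  +E: nom +17.200 → Σnom=12.180; wc +0.169/-0.169 → slack +1.173/-1.174; half-tol=0.169, Σhalf²=0.424411
  -F: nom -49.700 → Σnom=-37.520; wc +0.284/-0.284 → slack +1.457/-1.458; half-tol=0.284, Σhalf²=0.505067
  +G: nom +19.100 → Σnom=-18.420; wc +0.300/-0.459 → slack +1.757/-1.917; half-tol=0.380, Σhalf²=0.649088
  +H: nom +25.200 → Σnom=6.780; wc +0.170/-0.040 → slack +1.927/-1.957; half-tol=0.105, Σhalf²=0.660112
Nominal = 6.780. Worst-case = [6.780 - 1.957, 6.780 + 1.927] = [4.823, 8.707]. RSS = √0.660112 = 0.812.

nominal=6.780 wc=[4.823,8.707] rss=0.812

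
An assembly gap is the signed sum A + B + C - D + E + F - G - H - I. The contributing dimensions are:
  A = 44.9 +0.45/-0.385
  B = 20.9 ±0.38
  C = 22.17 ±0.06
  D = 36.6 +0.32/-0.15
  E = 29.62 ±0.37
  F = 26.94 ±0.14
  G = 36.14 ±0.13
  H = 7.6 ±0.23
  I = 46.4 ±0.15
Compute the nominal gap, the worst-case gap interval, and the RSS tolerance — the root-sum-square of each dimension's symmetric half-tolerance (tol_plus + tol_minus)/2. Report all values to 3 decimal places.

Stack each dimension's contribution:
  +A: nom +44.900 → Σnom=44.900; wc +0.450/-0.385 → slack +0.450/-0.385; half-tol=0.417, Σhalf²=0.174306
  +B: nom +20.900 → Σnom=65.800; wc +0.380/-0.380 → slack +0.830/-0.765; half-tol=0.380, Σhalf²=0.318706
  +C: nom +22.170 → Σnom=87.970; wc +0.060/-0.060 → slack +0.890/-0.825; half-tol=0.060, Σhalf²=0.322306
  -D: nom -36.600 → Σnom=51.370; wc +0.150/-0.320 → slack +1.040/-1.145; half-tol=0.235, Σhalf²=0.377531
  +E: nom +29.620 → Σnom=80.990; wc +0.370/-0.370 → slack +1.410/-1.515; half-tol=0.370, Σhalf²=0.514431
  +F: nom +26.940 → Σnom=107.930; wc +0.140/-0.140 → slack +1.550/-1.655; half-tol=0.140, Σhalf²=0.534031
  -G: nom -36.140 → Σnom=71.790; wc +0.130/-0.130 → slack +1.680/-1.785; half-tol=0.130, Σhalf²=0.550931
  -H: nom -7.600 → Σnom=64.190; wc +0.230/-0.230 → slack +1.910/-2.015; half-tol=0.230, Σhalf²=0.603831
  -I: nom -46.400 → Σnom=17.790; wc +0.150/-0.150 → slack +2.060/-2.165; half-tol=0.150, Σhalf²=0.626331
Nominal = 17.790. Worst-case = [17.790 - 2.165, 17.790 + 2.060] = [15.625, 19.850]. RSS = √0.626331 = 0.791.

nominal=17.790 wc=[15.625,19.850] rss=0.791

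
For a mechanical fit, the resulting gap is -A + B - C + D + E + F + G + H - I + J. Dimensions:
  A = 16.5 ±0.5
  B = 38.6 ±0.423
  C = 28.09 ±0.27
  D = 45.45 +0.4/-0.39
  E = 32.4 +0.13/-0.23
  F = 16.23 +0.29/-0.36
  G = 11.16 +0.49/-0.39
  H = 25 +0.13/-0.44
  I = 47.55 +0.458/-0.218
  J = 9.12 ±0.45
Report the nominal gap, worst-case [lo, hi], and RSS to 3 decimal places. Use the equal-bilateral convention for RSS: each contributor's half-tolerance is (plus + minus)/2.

nominal=85.820 wc=[81.909,89.121] rss=1.178

Stack each dimension's contribution:
  -A: nom -16.500 → Σnom=-16.500; wc +0.500/-0.500 → slack +0.500/-0.500; half-tol=0.500, Σhalf²=0.250000
  +B: nom +38.600 → Σnom=22.100; wc +0.423/-0.423 → slack +0.923/-0.923; half-tol=0.423, Σhalf²=0.428929
  -C: nom -28.090 → Σnom=-5.990; wc +0.270/-0.270 → slack +1.193/-1.193; half-tol=0.270, Σhalf²=0.501829
  +D: nom +45.450 → Σnom=39.460; wc +0.400/-0.390 → slack +1.593/-1.583; half-tol=0.395, Σhalf²=0.657854
  +E: nom +32.400 → Σnom=71.860; wc +0.130/-0.230 → slack +1.723/-1.813; half-tol=0.180, Σhalf²=0.690254
  +F: nom +16.230 → Σnom=88.090; wc +0.290/-0.360 → slack +2.013/-2.173; half-tol=0.325, Σhalf²=0.795879
  +G: nom +11.160 → Σnom=99.250; wc +0.490/-0.390 → slack +2.503/-2.563; half-tol=0.440, Σhalf²=0.989479
  +H: nom +25.000 → Σnom=124.250; wc +0.130/-0.440 → slack +2.633/-3.003; half-tol=0.285, Σhalf²=1.070704
  -I: nom -47.550 → Σnom=76.700; wc +0.218/-0.458 → slack +2.851/-3.461; half-tol=0.338, Σhalf²=1.184948
  +J: nom +9.120 → Σnom=85.820; wc +0.450/-0.450 → slack +3.301/-3.911; half-tol=0.450, Σhalf²=1.387448
Nominal = 85.820. Worst-case = [85.820 - 3.911, 85.820 + 3.301] = [81.909, 89.121]. RSS = √1.387448 = 1.178.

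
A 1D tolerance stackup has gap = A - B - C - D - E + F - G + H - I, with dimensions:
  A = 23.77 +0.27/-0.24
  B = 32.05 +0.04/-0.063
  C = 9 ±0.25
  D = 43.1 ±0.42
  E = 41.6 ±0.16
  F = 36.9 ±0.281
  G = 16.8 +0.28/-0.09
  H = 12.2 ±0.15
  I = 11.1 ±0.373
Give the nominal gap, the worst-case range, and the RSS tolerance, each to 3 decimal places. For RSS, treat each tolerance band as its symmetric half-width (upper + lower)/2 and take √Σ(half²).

Stack each dimension's contribution:
  +A: nom +23.770 → Σnom=23.770; wc +0.270/-0.240 → slack +0.270/-0.240; half-tol=0.255, Σhalf²=0.065025
  -B: nom -32.050 → Σnom=-8.280; wc +0.063/-0.040 → slack +0.333/-0.280; half-tol=0.052, Σhalf²=0.067677
  -C: nom -9.000 → Σnom=-17.280; wc +0.250/-0.250 → slack +0.583/-0.530; half-tol=0.250, Σhalf²=0.130177
  -D: nom -43.100 → Σnom=-60.380; wc +0.420/-0.420 → slack +1.003/-0.950; half-tol=0.420, Σhalf²=0.306577
  -E: nom -41.600 → Σnom=-101.980; wc +0.160/-0.160 → slack +1.163/-1.110; half-tol=0.160, Σhalf²=0.332177
  +F: nom +36.900 → Σnom=-65.080; wc +0.281/-0.281 → slack +1.444/-1.391; half-tol=0.281, Σhalf²=0.411138
  -G: nom -16.800 → Σnom=-81.880; wc +0.090/-0.280 → slack +1.534/-1.671; half-tol=0.185, Σhalf²=0.445363
  +H: nom +12.200 → Σnom=-69.680; wc +0.150/-0.150 → slack +1.684/-1.821; half-tol=0.150, Σhalf²=0.467863
  -I: nom -11.100 → Σnom=-80.780; wc +0.373/-0.373 → slack +2.057/-2.194; half-tol=0.373, Σhalf²=0.606992
Nominal = -80.780. Worst-case = [-80.780 - 2.194, -80.780 + 2.057] = [-82.974, -78.723]. RSS = √0.606992 = 0.779.

nominal=-80.780 wc=[-82.974,-78.723] rss=0.779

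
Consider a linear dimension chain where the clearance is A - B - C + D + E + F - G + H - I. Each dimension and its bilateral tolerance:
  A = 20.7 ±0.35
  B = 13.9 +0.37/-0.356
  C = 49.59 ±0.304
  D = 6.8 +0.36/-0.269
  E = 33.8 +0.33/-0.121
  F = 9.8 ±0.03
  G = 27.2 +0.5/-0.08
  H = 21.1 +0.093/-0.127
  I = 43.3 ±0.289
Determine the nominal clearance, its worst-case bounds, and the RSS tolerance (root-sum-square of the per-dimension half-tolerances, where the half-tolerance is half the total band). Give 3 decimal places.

nominal=-41.790 wc=[-44.150,-39.598] rss=0.823

Stack each dimension's contribution:
  +A: nom +20.700 → Σnom=20.700; wc +0.350/-0.350 → slack +0.350/-0.350; half-tol=0.350, Σhalf²=0.122500
  -B: nom -13.900 → Σnom=6.800; wc +0.356/-0.370 → slack +0.706/-0.720; half-tol=0.363, Σhalf²=0.254269
  -C: nom -49.590 → Σnom=-42.790; wc +0.304/-0.304 → slack +1.010/-1.024; half-tol=0.304, Σhalf²=0.346685
  +D: nom +6.800 → Σnom=-35.990; wc +0.360/-0.269 → slack +1.370/-1.293; half-tol=0.315, Σhalf²=0.445595
  +E: nom +33.800 → Σnom=-2.190; wc +0.330/-0.121 → slack +1.700/-1.414; half-tol=0.226, Σhalf²=0.496445
  +F: nom +9.800 → Σnom=7.610; wc +0.030/-0.030 → slack +1.730/-1.444; half-tol=0.030, Σhalf²=0.497345
  -G: nom -27.200 → Σnom=-19.590; wc +0.080/-0.500 → slack +1.810/-1.944; half-tol=0.290, Σhalf²=0.581445
  +H: nom +21.100 → Σnom=1.510; wc +0.093/-0.127 → slack +1.903/-2.071; half-tol=0.110, Σhalf²=0.593545
  -I: nom -43.300 → Σnom=-41.790; wc +0.289/-0.289 → slack +2.192/-2.360; half-tol=0.289, Σhalf²=0.677066
Nominal = -41.790. Worst-case = [-41.790 - 2.360, -41.790 + 2.192] = [-44.150, -39.598]. RSS = √0.677066 = 0.823.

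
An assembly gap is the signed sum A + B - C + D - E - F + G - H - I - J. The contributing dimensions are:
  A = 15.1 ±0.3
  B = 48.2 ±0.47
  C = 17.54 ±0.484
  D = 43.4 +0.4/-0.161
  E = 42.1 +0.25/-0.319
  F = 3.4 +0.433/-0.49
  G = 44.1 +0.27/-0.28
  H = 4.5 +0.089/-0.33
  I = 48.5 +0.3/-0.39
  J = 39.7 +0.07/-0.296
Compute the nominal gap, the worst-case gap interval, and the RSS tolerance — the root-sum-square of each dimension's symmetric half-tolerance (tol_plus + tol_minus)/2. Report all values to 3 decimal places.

nominal=-4.940 wc=[-7.777,-1.191] rss=1.091

Stack each dimension's contribution:
  +A: nom +15.100 → Σnom=15.100; wc +0.300/-0.300 → slack +0.300/-0.300; half-tol=0.300, Σhalf²=0.090000
  +B: nom +48.200 → Σnom=63.300; wc +0.470/-0.470 → slack +0.770/-0.770; half-tol=0.470, Σhalf²=0.310900
  -C: nom -17.540 → Σnom=45.760; wc +0.484/-0.484 → slack +1.254/-1.254; half-tol=0.484, Σhalf²=0.545156
  +D: nom +43.400 → Σnom=89.160; wc +0.400/-0.161 → slack +1.654/-1.415; half-tol=0.281, Σhalf²=0.623836
  -E: nom -42.100 → Σnom=47.060; wc +0.319/-0.250 → slack +1.973/-1.665; half-tol=0.284, Σhalf²=0.704776
  -F: nom -3.400 → Σnom=43.660; wc +0.490/-0.433 → slack +2.463/-2.098; half-tol=0.462, Σhalf²=0.917759
  +G: nom +44.100 → Σnom=87.760; wc +0.270/-0.280 → slack +2.733/-2.378; half-tol=0.275, Σhalf²=0.993384
  -H: nom -4.500 → Σnom=83.260; wc +0.330/-0.089 → slack +3.063/-2.467; half-tol=0.210, Σhalf²=1.037274
  -I: nom -48.500 → Σnom=34.760; wc +0.390/-0.300 → slack +3.453/-2.767; half-tol=0.345, Σhalf²=1.156299
  -J: nom -39.700 → Σnom=-4.940; wc +0.296/-0.070 → slack +3.749/-2.837; half-tol=0.183, Σhalf²=1.189788
Nominal = -4.940. Worst-case = [-4.940 - 2.837, -4.940 + 3.749] = [-7.777, -1.191]. RSS = √1.189788 = 1.091.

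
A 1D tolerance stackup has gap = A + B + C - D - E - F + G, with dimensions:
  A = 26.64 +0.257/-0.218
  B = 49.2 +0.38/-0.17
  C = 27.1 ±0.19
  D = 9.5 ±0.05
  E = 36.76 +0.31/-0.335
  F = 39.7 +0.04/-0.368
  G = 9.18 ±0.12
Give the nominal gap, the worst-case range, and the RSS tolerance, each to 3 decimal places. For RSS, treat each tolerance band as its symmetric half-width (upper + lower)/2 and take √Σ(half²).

nominal=26.160 wc=[25.062,27.860] rss=0.575

Stack each dimension's contribution:
  +A: nom +26.640 → Σnom=26.640; wc +0.257/-0.218 → slack +0.257/-0.218; half-tol=0.237, Σhalf²=0.056406
  +B: nom +49.200 → Σnom=75.840; wc +0.380/-0.170 → slack +0.637/-0.388; half-tol=0.275, Σhalf²=0.132031
  +C: nom +27.100 → Σnom=102.940; wc +0.190/-0.190 → slack +0.827/-0.578; half-tol=0.190, Σhalf²=0.168131
  -D: nom -9.500 → Σnom=93.440; wc +0.050/-0.050 → slack +0.877/-0.628; half-tol=0.050, Σhalf²=0.170631
  -E: nom -36.760 → Σnom=56.680; wc +0.335/-0.310 → slack +1.212/-0.938; half-tol=0.323, Σhalf²=0.274638
  -F: nom -39.700 → Σnom=16.980; wc +0.368/-0.040 → slack +1.580/-0.978; half-tol=0.204, Σhalf²=0.316254
  +G: nom +9.180 → Σnom=26.160; wc +0.120/-0.120 → slack +1.700/-1.098; half-tol=0.120, Σhalf²=0.330654
Nominal = 26.160. Worst-case = [26.160 - 1.098, 26.160 + 1.700] = [25.062, 27.860]. RSS = √0.330654 = 0.575.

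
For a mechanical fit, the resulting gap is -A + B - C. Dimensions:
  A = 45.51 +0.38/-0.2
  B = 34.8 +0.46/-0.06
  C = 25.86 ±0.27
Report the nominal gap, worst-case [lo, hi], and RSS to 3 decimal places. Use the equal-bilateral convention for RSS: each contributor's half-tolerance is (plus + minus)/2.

Stack each dimension's contribution:
  -A: nom -45.510 → Σnom=-45.510; wc +0.200/-0.380 → slack +0.200/-0.380; half-tol=0.290, Σhalf²=0.084100
  +B: nom +34.800 → Σnom=-10.710; wc +0.460/-0.060 → slack +0.660/-0.440; half-tol=0.260, Σhalf²=0.151700
  -C: nom -25.860 → Σnom=-36.570; wc +0.270/-0.270 → slack +0.930/-0.710; half-tol=0.270, Σhalf²=0.224600
Nominal = -36.570. Worst-case = [-36.570 - 0.710, -36.570 + 0.930] = [-37.280, -35.640]. RSS = √0.224600 = 0.474.

nominal=-36.570 wc=[-37.280,-35.640] rss=0.474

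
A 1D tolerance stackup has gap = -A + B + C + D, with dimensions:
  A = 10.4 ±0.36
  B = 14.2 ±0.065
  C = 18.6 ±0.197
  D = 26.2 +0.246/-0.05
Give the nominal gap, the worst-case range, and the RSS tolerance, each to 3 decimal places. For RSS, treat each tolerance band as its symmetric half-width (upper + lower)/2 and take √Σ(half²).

Stack each dimension's contribution:
  -A: nom -10.400 → Σnom=-10.400; wc +0.360/-0.360 → slack +0.360/-0.360; half-tol=0.360, Σhalf²=0.129600
  +B: nom +14.200 → Σnom=3.800; wc +0.065/-0.065 → slack +0.425/-0.425; half-tol=0.065, Σhalf²=0.133825
  +C: nom +18.600 → Σnom=22.400; wc +0.197/-0.197 → slack +0.622/-0.622; half-tol=0.197, Σhalf²=0.172634
  +D: nom +26.200 → Σnom=48.600; wc +0.246/-0.050 → slack +0.868/-0.672; half-tol=0.148, Σhalf²=0.194538
Nominal = 48.600. Worst-case = [48.600 - 0.672, 48.600 + 0.868] = [47.928, 49.468]. RSS = √0.194538 = 0.441.

nominal=48.600 wc=[47.928,49.468] rss=0.441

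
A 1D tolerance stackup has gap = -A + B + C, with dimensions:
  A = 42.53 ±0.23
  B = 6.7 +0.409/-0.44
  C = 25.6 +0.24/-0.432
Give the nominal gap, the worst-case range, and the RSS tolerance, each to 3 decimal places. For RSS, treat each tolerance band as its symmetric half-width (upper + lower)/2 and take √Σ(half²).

nominal=-10.230 wc=[-11.332,-9.351] rss=0.588

Stack each dimension's contribution:
  -A: nom -42.530 → Σnom=-42.530; wc +0.230/-0.230 → slack +0.230/-0.230; half-tol=0.230, Σhalf²=0.052900
  +B: nom +6.700 → Σnom=-35.830; wc +0.409/-0.440 → slack +0.639/-0.670; half-tol=0.424, Σhalf²=0.233100
  +C: nom +25.600 → Σnom=-10.230; wc +0.240/-0.432 → slack +0.879/-1.102; half-tol=0.336, Σhalf²=0.345996
Nominal = -10.230. Worst-case = [-10.230 - 1.102, -10.230 + 0.879] = [-11.332, -9.351]. RSS = √0.345996 = 0.588.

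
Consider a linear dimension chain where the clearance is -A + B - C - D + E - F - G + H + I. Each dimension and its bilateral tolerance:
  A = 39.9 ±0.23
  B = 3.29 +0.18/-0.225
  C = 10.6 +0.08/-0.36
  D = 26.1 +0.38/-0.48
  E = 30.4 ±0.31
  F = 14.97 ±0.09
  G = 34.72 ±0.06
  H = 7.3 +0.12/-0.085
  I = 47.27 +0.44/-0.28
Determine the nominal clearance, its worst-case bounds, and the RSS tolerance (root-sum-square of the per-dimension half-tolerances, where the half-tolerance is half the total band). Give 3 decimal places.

Stack each dimension's contribution:
  -A: nom -39.900 → Σnom=-39.900; wc +0.230/-0.230 → slack +0.230/-0.230; half-tol=0.230, Σhalf²=0.052900
  +B: nom +3.290 → Σnom=-36.610; wc +0.180/-0.225 → slack +0.410/-0.455; half-tol=0.203, Σhalf²=0.093906
  -C: nom -10.600 → Σnom=-47.210; wc +0.360/-0.080 → slack +0.770/-0.535; half-tol=0.220, Σhalf²=0.142306
  -D: nom -26.100 → Σnom=-73.310; wc +0.480/-0.380 → slack +1.250/-0.915; half-tol=0.430, Σhalf²=0.327206
  +E: nom +30.400 → Σnom=-42.910; wc +0.310/-0.310 → slack +1.560/-1.225; half-tol=0.310, Σhalf²=0.423306
  -F: nom -14.970 → Σnom=-57.880; wc +0.090/-0.090 → slack +1.650/-1.315; half-tol=0.090, Σhalf²=0.431406
  -G: nom -34.720 → Σnom=-92.600; wc +0.060/-0.060 → slack +1.710/-1.375; half-tol=0.060, Σhalf²=0.435006
  +H: nom +7.300 → Σnom=-85.300; wc +0.120/-0.085 → slack +1.830/-1.460; half-tol=0.103, Σhalf²=0.445513
  +I: nom +47.270 → Σnom=-38.030; wc +0.440/-0.280 → slack +2.270/-1.740; half-tol=0.360, Σhalf²=0.575113
Nominal = -38.030. Worst-case = [-38.030 - 1.740, -38.030 + 2.270] = [-39.770, -35.760]. RSS = √0.575113 = 0.758.

nominal=-38.030 wc=[-39.770,-35.760] rss=0.758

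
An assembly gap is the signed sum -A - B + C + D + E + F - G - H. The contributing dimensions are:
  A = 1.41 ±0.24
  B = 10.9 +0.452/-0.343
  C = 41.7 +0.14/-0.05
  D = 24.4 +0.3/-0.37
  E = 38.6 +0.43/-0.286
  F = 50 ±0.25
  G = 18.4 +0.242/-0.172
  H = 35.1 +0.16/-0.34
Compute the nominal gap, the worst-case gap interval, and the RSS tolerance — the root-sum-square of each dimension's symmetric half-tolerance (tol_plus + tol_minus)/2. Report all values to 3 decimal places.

Stack each dimension's contribution:
  -A: nom -1.410 → Σnom=-1.410; wc +0.240/-0.240 → slack +0.240/-0.240; half-tol=0.240, Σhalf²=0.057600
  -B: nom -10.900 → Σnom=-12.310; wc +0.343/-0.452 → slack +0.583/-0.692; half-tol=0.398, Σhalf²=0.215606
  +C: nom +41.700 → Σnom=29.390; wc +0.140/-0.050 → slack +0.723/-0.742; half-tol=0.095, Σhalf²=0.224631
  +D: nom +24.400 → Σnom=53.790; wc +0.300/-0.370 → slack +1.023/-1.112; half-tol=0.335, Σhalf²=0.336856
  +E: nom +38.600 → Σnom=92.390; wc +0.430/-0.286 → slack +1.453/-1.398; half-tol=0.358, Σhalf²=0.465020
  +F: nom +50.000 → Σnom=142.390; wc +0.250/-0.250 → slack +1.703/-1.648; half-tol=0.250, Σhalf²=0.527520
  -G: nom -18.400 → Σnom=123.990; wc +0.172/-0.242 → slack +1.875/-1.890; half-tol=0.207, Σhalf²=0.570369
  -H: nom -35.100 → Σnom=88.890; wc +0.340/-0.160 → slack +2.215/-2.050; half-tol=0.250, Σhalf²=0.632869
Nominal = 88.890. Worst-case = [88.890 - 2.050, 88.890 + 2.215] = [86.840, 91.105]. RSS = √0.632869 = 0.796.

nominal=88.890 wc=[86.840,91.105] rss=0.796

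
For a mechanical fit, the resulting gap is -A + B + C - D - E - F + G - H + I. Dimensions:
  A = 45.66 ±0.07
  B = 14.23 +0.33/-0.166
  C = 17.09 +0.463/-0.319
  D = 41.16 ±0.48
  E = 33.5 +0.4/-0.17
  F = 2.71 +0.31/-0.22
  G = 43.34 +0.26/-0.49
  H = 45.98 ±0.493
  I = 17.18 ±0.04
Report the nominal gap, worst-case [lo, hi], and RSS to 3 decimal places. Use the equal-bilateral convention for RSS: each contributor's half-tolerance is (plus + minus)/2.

Stack each dimension's contribution:
  -A: nom -45.660 → Σnom=-45.660; wc +0.070/-0.070 → slack +0.070/-0.070; half-tol=0.070, Σhalf²=0.004900
  +B: nom +14.230 → Σnom=-31.430; wc +0.330/-0.166 → slack +0.400/-0.236; half-tol=0.248, Σhalf²=0.066404
  +C: nom +17.090 → Σnom=-14.340; wc +0.463/-0.319 → slack +0.863/-0.555; half-tol=0.391, Σhalf²=0.219285
  -D: nom -41.160 → Σnom=-55.500; wc +0.480/-0.480 → slack +1.343/-1.035; half-tol=0.480, Σhalf²=0.449685
  -E: nom -33.500 → Σnom=-89.000; wc +0.170/-0.400 → slack +1.513/-1.435; half-tol=0.285, Σhalf²=0.530910
  -F: nom -2.710 → Σnom=-91.710; wc +0.220/-0.310 → slack +1.733/-1.745; half-tol=0.265, Σhalf²=0.601135
  +G: nom +43.340 → Σnom=-48.370; wc +0.260/-0.490 → slack +1.993/-2.235; half-tol=0.375, Σhalf²=0.741760
  -H: nom -45.980 → Σnom=-94.350; wc +0.493/-0.493 → slack +2.486/-2.728; half-tol=0.493, Σhalf²=0.984809
  +I: nom +17.180 → Σnom=-77.170; wc +0.040/-0.040 → slack +2.526/-2.768; half-tol=0.040, Σhalf²=0.986409
Nominal = -77.170. Worst-case = [-77.170 - 2.768, -77.170 + 2.526] = [-79.938, -74.644]. RSS = √0.986409 = 0.993.

nominal=-77.170 wc=[-79.938,-74.644] rss=0.993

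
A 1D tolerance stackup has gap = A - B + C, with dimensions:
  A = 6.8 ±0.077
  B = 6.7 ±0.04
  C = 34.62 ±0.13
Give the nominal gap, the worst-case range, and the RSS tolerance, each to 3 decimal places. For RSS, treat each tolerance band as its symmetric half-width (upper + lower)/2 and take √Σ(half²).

nominal=34.720 wc=[34.473,34.967] rss=0.156

Stack each dimension's contribution:
  +A: nom +6.800 → Σnom=6.800; wc +0.077/-0.077 → slack +0.077/-0.077; half-tol=0.077, Σhalf²=0.005929
  -B: nom -6.700 → Σnom=0.100; wc +0.040/-0.040 → slack +0.117/-0.117; half-tol=0.040, Σhalf²=0.007529
  +C: nom +34.620 → Σnom=34.720; wc +0.130/-0.130 → slack +0.247/-0.247; half-tol=0.130, Σhalf²=0.024429
Nominal = 34.720. Worst-case = [34.720 - 0.247, 34.720 + 0.247] = [34.473, 34.967]. RSS = √0.024429 = 0.156.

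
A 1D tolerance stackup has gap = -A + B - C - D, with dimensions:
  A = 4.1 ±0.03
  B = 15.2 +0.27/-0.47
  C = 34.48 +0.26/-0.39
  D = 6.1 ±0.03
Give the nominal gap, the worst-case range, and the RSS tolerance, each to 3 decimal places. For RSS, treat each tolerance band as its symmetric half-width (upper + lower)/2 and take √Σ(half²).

nominal=-29.480 wc=[-30.270,-28.760] rss=0.494

Stack each dimension's contribution:
  -A: nom -4.100 → Σnom=-4.100; wc +0.030/-0.030 → slack +0.030/-0.030; half-tol=0.030, Σhalf²=0.000900
  +B: nom +15.200 → Σnom=11.100; wc +0.270/-0.470 → slack +0.300/-0.500; half-tol=0.370, Σhalf²=0.137800
  -C: nom -34.480 → Σnom=-23.380; wc +0.390/-0.260 → slack +0.690/-0.760; half-tol=0.325, Σhalf²=0.243425
  -D: nom -6.100 → Σnom=-29.480; wc +0.030/-0.030 → slack +0.720/-0.790; half-tol=0.030, Σhalf²=0.244325
Nominal = -29.480. Worst-case = [-29.480 - 0.790, -29.480 + 0.720] = [-30.270, -28.760]. RSS = √0.244325 = 0.494.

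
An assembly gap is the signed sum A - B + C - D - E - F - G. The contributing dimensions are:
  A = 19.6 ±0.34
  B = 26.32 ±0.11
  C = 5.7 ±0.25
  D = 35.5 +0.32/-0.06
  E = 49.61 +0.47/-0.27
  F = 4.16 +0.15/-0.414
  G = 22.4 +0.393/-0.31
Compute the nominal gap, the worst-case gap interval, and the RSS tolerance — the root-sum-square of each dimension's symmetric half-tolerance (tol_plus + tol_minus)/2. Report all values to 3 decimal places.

nominal=-112.690 wc=[-114.723,-110.936] rss=0.753

Stack each dimension's contribution:
  +A: nom +19.600 → Σnom=19.600; wc +0.340/-0.340 → slack +0.340/-0.340; half-tol=0.340, Σhalf²=0.115600
  -B: nom -26.320 → Σnom=-6.720; wc +0.110/-0.110 → slack +0.450/-0.450; half-tol=0.110, Σhalf²=0.127700
  +C: nom +5.700 → Σnom=-1.020; wc +0.250/-0.250 → slack +0.700/-0.700; half-tol=0.250, Σhalf²=0.190200
  -D: nom -35.500 → Σnom=-36.520; wc +0.060/-0.320 → slack +0.760/-1.020; half-tol=0.190, Σhalf²=0.226300
  -E: nom -49.610 → Σnom=-86.130; wc +0.270/-0.470 → slack +1.030/-1.490; half-tol=0.370, Σhalf²=0.363200
  -F: nom -4.160 → Σnom=-90.290; wc +0.414/-0.150 → slack +1.444/-1.640; half-tol=0.282, Σhalf²=0.442724
  -G: nom -22.400 → Σnom=-112.690; wc +0.310/-0.393 → slack +1.754/-2.033; half-tol=0.352, Σhalf²=0.566276
Nominal = -112.690. Worst-case = [-112.690 - 2.033, -112.690 + 1.754] = [-114.723, -110.936]. RSS = √0.566276 = 0.753.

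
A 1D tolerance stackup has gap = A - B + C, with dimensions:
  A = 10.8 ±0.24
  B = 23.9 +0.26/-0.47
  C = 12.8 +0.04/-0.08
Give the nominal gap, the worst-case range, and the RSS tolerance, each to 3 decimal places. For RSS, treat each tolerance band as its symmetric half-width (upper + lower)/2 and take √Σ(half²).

nominal=-0.300 wc=[-0.880,0.450] rss=0.441

Stack each dimension's contribution:
  +A: nom +10.800 → Σnom=10.800; wc +0.240/-0.240 → slack +0.240/-0.240; half-tol=0.240, Σhalf²=0.057600
  -B: nom -23.900 → Σnom=-13.100; wc +0.470/-0.260 → slack +0.710/-0.500; half-tol=0.365, Σhalf²=0.190825
  +C: nom +12.800 → Σnom=-0.300; wc +0.040/-0.080 → slack +0.750/-0.580; half-tol=0.060, Σhalf²=0.194425
Nominal = -0.300. Worst-case = [-0.300 - 0.580, -0.300 + 0.750] = [-0.880, 0.450]. RSS = √0.194425 = 0.441.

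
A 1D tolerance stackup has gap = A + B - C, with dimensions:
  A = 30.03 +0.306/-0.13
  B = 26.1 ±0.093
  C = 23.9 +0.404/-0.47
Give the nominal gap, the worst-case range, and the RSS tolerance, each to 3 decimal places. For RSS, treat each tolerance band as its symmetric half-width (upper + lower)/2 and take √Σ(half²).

Stack each dimension's contribution:
  +A: nom +30.030 → Σnom=30.030; wc +0.306/-0.130 → slack +0.306/-0.130; half-tol=0.218, Σhalf²=0.047524
  +B: nom +26.100 → Σnom=56.130; wc +0.093/-0.093 → slack +0.399/-0.223; half-tol=0.093, Σhalf²=0.056173
  -C: nom -23.900 → Σnom=32.230; wc +0.470/-0.404 → slack +0.869/-0.627; half-tol=0.437, Σhalf²=0.247142
Nominal = 32.230. Worst-case = [32.230 - 0.627, 32.230 + 0.869] = [31.603, 33.099]. RSS = √0.247142 = 0.497.

nominal=32.230 wc=[31.603,33.099] rss=0.497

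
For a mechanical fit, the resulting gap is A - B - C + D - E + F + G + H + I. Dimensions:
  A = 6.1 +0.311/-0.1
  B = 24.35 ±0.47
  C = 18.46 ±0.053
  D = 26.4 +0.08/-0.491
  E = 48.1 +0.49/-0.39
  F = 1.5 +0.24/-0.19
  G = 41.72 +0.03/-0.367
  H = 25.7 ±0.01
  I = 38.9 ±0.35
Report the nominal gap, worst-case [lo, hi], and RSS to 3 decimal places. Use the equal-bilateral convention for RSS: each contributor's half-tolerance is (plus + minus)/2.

Stack each dimension's contribution:
  +A: nom +6.100 → Σnom=6.100; wc +0.311/-0.100 → slack +0.311/-0.100; half-tol=0.206, Σhalf²=0.042230
  -B: nom -24.350 → Σnom=-18.250; wc +0.470/-0.470 → slack +0.781/-0.570; half-tol=0.470, Σhalf²=0.263130
  -C: nom -18.460 → Σnom=-36.710; wc +0.053/-0.053 → slack +0.834/-0.623; half-tol=0.053, Σhalf²=0.265939
  +D: nom +26.400 → Σnom=-10.310; wc +0.080/-0.491 → slack +0.914/-1.114; half-tol=0.285, Σhalf²=0.347450
  -E: nom -48.100 → Σnom=-58.410; wc +0.390/-0.490 → slack +1.304/-1.604; half-tol=0.440, Σhalf²=0.541049
  +F: nom +1.500 → Σnom=-56.910; wc +0.240/-0.190 → slack +1.544/-1.794; half-tol=0.215, Σhalf²=0.587274
  +G: nom +41.720 → Σnom=-15.190; wc +0.030/-0.367 → slack +1.574/-2.161; half-tol=0.199, Σhalf²=0.626677
  +H: nom +25.700 → Σnom=10.510; wc +0.010/-0.010 → slack +1.584/-2.171; half-tol=0.010, Σhalf²=0.626777
  +I: nom +38.900 → Σnom=49.410; wc +0.350/-0.350 → slack +1.934/-2.521; half-tol=0.350, Σhalf²=0.749277
Nominal = 49.410. Worst-case = [49.410 - 2.521, 49.410 + 1.934] = [46.889, 51.344]. RSS = √0.749277 = 0.866.

nominal=49.410 wc=[46.889,51.344] rss=0.866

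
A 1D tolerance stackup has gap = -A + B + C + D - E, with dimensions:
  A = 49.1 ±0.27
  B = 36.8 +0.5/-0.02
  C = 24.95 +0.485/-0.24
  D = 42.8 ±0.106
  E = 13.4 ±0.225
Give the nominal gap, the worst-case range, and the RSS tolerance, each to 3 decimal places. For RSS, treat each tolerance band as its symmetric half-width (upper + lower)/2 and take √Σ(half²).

Stack each dimension's contribution:
  -A: nom -49.100 → Σnom=-49.100; wc +0.270/-0.270 → slack +0.270/-0.270; half-tol=0.270, Σhalf²=0.072900
  +B: nom +36.800 → Σnom=-12.300; wc +0.500/-0.020 → slack +0.770/-0.290; half-tol=0.260, Σhalf²=0.140500
  +C: nom +24.950 → Σnom=12.650; wc +0.485/-0.240 → slack +1.255/-0.530; half-tol=0.362, Σhalf²=0.271906
  +D: nom +42.800 → Σnom=55.450; wc +0.106/-0.106 → slack +1.361/-0.636; half-tol=0.106, Σhalf²=0.283142
  -E: nom -13.400 → Σnom=42.050; wc +0.225/-0.225 → slack +1.586/-0.861; half-tol=0.225, Σhalf²=0.333767
Nominal = 42.050. Worst-case = [42.050 - 0.861, 42.050 + 1.586] = [41.189, 43.636]. RSS = √0.333767 = 0.578.

nominal=42.050 wc=[41.189,43.636] rss=0.578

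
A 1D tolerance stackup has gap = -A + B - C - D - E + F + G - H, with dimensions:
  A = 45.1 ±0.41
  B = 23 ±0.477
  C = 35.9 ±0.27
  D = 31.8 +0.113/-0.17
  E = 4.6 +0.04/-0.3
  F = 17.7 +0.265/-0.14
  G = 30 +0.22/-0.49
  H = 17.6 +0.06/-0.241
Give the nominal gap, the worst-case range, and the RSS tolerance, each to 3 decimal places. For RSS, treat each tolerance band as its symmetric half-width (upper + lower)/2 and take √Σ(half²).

Stack each dimension's contribution:
  -A: nom -45.100 → Σnom=-45.100; wc +0.410/-0.410 → slack +0.410/-0.410; half-tol=0.410, Σhalf²=0.168100
  +B: nom +23.000 → Σnom=-22.100; wc +0.477/-0.477 → slack +0.887/-0.887; half-tol=0.477, Σhalf²=0.395629
  -C: nom -35.900 → Σnom=-58.000; wc +0.270/-0.270 → slack +1.157/-1.157; half-tol=0.270, Σhalf²=0.468529
  -D: nom -31.800 → Σnom=-89.800; wc +0.170/-0.113 → slack +1.327/-1.270; half-tol=0.142, Σhalf²=0.488551
  -E: nom -4.600 → Σnom=-94.400; wc +0.300/-0.040 → slack +1.627/-1.310; half-tol=0.170, Σhalf²=0.517451
  +F: nom +17.700 → Σnom=-76.700; wc +0.265/-0.140 → slack +1.892/-1.450; half-tol=0.203, Σhalf²=0.558458
  +G: nom +30.000 → Σnom=-46.700; wc +0.220/-0.490 → slack +2.112/-1.940; half-tol=0.355, Σhalf²=0.684483
  -H: nom -17.600 → Σnom=-64.300; wc +0.241/-0.060 → slack +2.353/-2.000; half-tol=0.150, Σhalf²=0.707133
Nominal = -64.300. Worst-case = [-64.300 - 2.000, -64.300 + 2.353] = [-66.300, -61.947]. RSS = √0.707133 = 0.841.

nominal=-64.300 wc=[-66.300,-61.947] rss=0.841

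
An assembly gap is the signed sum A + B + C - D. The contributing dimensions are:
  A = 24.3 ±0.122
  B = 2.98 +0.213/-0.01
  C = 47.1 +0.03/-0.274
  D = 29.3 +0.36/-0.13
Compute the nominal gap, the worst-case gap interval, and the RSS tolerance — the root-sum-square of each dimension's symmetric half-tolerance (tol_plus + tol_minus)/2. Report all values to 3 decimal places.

nominal=45.080 wc=[44.314,45.575] rss=0.332

Stack each dimension's contribution:
  +A: nom +24.300 → Σnom=24.300; wc +0.122/-0.122 → slack +0.122/-0.122; half-tol=0.122, Σhalf²=0.014884
  +B: nom +2.980 → Σnom=27.280; wc +0.213/-0.010 → slack +0.335/-0.132; half-tol=0.112, Σhalf²=0.027316
  +C: nom +47.100 → Σnom=74.380; wc +0.030/-0.274 → slack +0.365/-0.406; half-tol=0.152, Σhalf²=0.050420
  -D: nom -29.300 → Σnom=45.080; wc +0.130/-0.360 → slack +0.495/-0.766; half-tol=0.245, Σhalf²=0.110445
Nominal = 45.080. Worst-case = [45.080 - 0.766, 45.080 + 0.495] = [44.314, 45.575]. RSS = √0.110445 = 0.332.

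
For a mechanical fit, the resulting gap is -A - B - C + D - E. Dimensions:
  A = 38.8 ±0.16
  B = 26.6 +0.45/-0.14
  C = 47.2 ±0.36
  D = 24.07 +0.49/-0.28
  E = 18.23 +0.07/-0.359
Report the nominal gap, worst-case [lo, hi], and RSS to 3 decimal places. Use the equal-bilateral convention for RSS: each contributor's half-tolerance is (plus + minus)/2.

Stack each dimension's contribution:
  -A: nom -38.800 → Σnom=-38.800; wc +0.160/-0.160 → slack +0.160/-0.160; half-tol=0.160, Σhalf²=0.025600
  -B: nom -26.600 → Σnom=-65.400; wc +0.140/-0.450 → slack +0.300/-0.610; half-tol=0.295, Σhalf²=0.112625
  -C: nom -47.200 → Σnom=-112.600; wc +0.360/-0.360 → slack +0.660/-0.970; half-tol=0.360, Σhalf²=0.242225
  +D: nom +24.070 → Σnom=-88.530; wc +0.490/-0.280 → slack +1.150/-1.250; half-tol=0.385, Σhalf²=0.390450
  -E: nom -18.230 → Σnom=-106.760; wc +0.359/-0.070 → slack +1.509/-1.320; half-tol=0.214, Σhalf²=0.436460
Nominal = -106.760. Worst-case = [-106.760 - 1.320, -106.760 + 1.509] = [-108.080, -105.251]. RSS = √0.436460 = 0.661.

nominal=-106.760 wc=[-108.080,-105.251] rss=0.661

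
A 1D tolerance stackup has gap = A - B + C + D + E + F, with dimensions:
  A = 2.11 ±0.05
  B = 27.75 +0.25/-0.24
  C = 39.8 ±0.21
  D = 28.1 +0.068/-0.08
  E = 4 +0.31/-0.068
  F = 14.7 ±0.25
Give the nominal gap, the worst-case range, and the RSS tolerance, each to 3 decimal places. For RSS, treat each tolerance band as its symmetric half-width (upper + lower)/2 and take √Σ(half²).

Stack each dimension's contribution:
  +A: nom +2.110 → Σnom=2.110; wc +0.050/-0.050 → slack +0.050/-0.050; half-tol=0.050, Σhalf²=0.002500
  -B: nom -27.750 → Σnom=-25.640; wc +0.240/-0.250 → slack +0.290/-0.300; half-tol=0.245, Σhalf²=0.062525
  +C: nom +39.800 → Σnom=14.160; wc +0.210/-0.210 → slack +0.500/-0.510; half-tol=0.210, Σhalf²=0.106625
  +D: nom +28.100 → Σnom=42.260; wc +0.068/-0.080 → slack +0.568/-0.590; half-tol=0.074, Σhalf²=0.112101
  +E: nom +4.000 → Σnom=46.260; wc +0.310/-0.068 → slack +0.878/-0.658; half-tol=0.189, Σhalf²=0.147822
  +F: nom +14.700 → Σnom=60.960; wc +0.250/-0.250 → slack +1.128/-0.908; half-tol=0.250, Σhalf²=0.210322
Nominal = 60.960. Worst-case = [60.960 - 0.908, 60.960 + 1.128] = [60.052, 62.088]. RSS = √0.210322 = 0.459.

nominal=60.960 wc=[60.052,62.088] rss=0.459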